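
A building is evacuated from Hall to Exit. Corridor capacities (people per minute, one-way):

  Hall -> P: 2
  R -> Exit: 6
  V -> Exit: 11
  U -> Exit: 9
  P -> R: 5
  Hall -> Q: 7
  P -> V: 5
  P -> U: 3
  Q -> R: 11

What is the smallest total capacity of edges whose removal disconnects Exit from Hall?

8

Augment Hall→P→R→Exit: bottleneck 2, flow now 2.
Augment Hall→Q→R→Exit: bottleneck 4, flow now 6.
Augment Hall→Q→R→P→U→Exit: bottleneck 2, flow now 8. (uses reverse residual edge)
No augmenting path remains; maximum flow = 8.
By max-flow min-cut, the minimum cut capacity equals the max flow.
In the residual graph, reachable from Hall: {Hall, Q, R}.
Min-cut edges: Hall→P (2), R→Exit (6); capacity 2 + 6 = 8.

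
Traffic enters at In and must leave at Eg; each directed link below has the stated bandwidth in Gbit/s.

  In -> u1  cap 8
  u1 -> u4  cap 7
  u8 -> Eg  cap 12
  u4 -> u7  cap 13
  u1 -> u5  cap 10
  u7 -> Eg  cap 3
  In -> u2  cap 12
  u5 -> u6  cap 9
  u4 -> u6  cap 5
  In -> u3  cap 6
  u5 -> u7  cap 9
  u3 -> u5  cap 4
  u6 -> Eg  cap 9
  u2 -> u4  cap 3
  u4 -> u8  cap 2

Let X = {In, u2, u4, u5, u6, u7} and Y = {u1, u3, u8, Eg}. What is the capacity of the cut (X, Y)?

28

Edges leaving {In, u2, u4, u5, u6, u7}: In→u1 (8), In→u3 (6), u4→u8 (2), u6→Eg (9), u7→Eg (3).
Cut capacity = 8 + 6 + 2 + 9 + 3 = 28.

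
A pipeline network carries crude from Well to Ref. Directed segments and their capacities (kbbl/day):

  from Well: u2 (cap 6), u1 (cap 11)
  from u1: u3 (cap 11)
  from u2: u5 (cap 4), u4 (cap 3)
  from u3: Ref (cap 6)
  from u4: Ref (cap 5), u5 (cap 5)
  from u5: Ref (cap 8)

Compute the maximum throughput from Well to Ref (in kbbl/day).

12

Augment Well→u1→u3→Ref: bottleneck 6, flow now 6.
Augment Well→u2→u4→Ref: bottleneck 3, flow now 9.
Augment Well→u2→u5→Ref: bottleneck 3, flow now 12.
No augmenting path remains; maximum flow = 12.
In the residual graph, reachable from Well: {Well, u1, u3}.
Min-cut edges: Well→u2 (6), u3→Ref (6); capacity 6 + 6 = 12.
This cut is saturated, so no flow can exceed 12.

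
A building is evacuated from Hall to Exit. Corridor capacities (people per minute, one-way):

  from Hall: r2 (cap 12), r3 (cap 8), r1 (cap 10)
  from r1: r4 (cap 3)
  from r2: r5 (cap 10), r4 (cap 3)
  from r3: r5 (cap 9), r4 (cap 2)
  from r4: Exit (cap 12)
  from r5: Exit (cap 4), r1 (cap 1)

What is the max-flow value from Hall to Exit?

12

Augment Hall→r1→r4→Exit: bottleneck 3, flow now 3.
Augment Hall→r2→r4→Exit: bottleneck 3, flow now 6.
Augment Hall→r2→r5→Exit: bottleneck 4, flow now 10.
Augment Hall→r3→r4→Exit: bottleneck 2, flow now 12.
No augmenting path remains; maximum flow = 12.
In the residual graph, reachable from Hall: {Hall, r1, r2, r3, r5}.
Min-cut edges: r1→r4 (3), r2→r4 (3), r3→r4 (2), r5→Exit (4); capacity 3 + 3 + 2 + 4 = 12.
This cut is saturated, so no flow can exceed 12.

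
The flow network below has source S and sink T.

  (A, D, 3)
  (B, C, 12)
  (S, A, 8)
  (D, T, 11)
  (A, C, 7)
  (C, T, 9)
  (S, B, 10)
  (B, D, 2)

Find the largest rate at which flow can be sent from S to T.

14

Augment S→A→C→T: bottleneck 7, flow now 7.
Augment S→A→D→T: bottleneck 1, flow now 8.
Augment S→B→C→T: bottleneck 2, flow now 10.
Augment S→B→D→T: bottleneck 2, flow now 12.
Augment S→B→C→A→D→T: bottleneck 2, flow now 14. (uses reverse residual edge)
No augmenting path remains; maximum flow = 14.
In the residual graph, reachable from S: {S, A, B, C}.
Min-cut edges: A→D (3), B→D (2), C→T (9); capacity 3 + 2 + 9 = 14.
This cut is saturated, so no flow can exceed 14.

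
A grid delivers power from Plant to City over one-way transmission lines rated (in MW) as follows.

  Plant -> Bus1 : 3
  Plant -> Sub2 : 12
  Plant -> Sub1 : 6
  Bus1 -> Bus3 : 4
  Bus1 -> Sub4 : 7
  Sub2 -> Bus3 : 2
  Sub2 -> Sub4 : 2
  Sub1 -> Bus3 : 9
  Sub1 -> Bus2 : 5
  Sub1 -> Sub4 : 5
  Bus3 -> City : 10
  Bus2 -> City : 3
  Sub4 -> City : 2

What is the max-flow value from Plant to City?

Augment Plant→Bus1→Bus3→City: bottleneck 3, flow now 3.
Augment Plant→Sub2→Bus3→City: bottleneck 2, flow now 5.
Augment Plant→Sub2→Sub4→City: bottleneck 2, flow now 7.
Augment Plant→Sub1→Bus3→City: bottleneck 5, flow now 12.
Augment Plant→Sub1→Bus2→City: bottleneck 1, flow now 13.
No augmenting path remains; maximum flow = 13.
In the residual graph, reachable from Plant: {Plant, Sub2}.
Min-cut edges: Plant→Bus1 (3), Plant→Sub1 (6), Sub2→Bus3 (2), Sub2→Sub4 (2); capacity 3 + 6 + 2 + 2 = 13.
This cut is saturated, so no flow can exceed 13.

13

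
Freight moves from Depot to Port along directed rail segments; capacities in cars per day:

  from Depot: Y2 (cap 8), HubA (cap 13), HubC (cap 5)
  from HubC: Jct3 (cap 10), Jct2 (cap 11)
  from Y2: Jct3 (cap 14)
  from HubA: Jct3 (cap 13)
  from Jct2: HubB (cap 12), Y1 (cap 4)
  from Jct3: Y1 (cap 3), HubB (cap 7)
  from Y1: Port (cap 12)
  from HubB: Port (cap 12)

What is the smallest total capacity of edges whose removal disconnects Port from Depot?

Augment Depot→HubC→Jct2→Y1→Port: bottleneck 4, flow now 4.
Augment Depot→HubC→Jct2→HubB→Port: bottleneck 1, flow now 5.
Augment Depot→Y2→Jct3→Y1→Port: bottleneck 3, flow now 8.
Augment Depot→Y2→Jct3→HubB→Port: bottleneck 5, flow now 13.
Augment Depot→HubA→Jct3→HubB→Port: bottleneck 2, flow now 15.
No augmenting path remains; maximum flow = 15.
By max-flow min-cut, the minimum cut capacity equals the max flow.
In the residual graph, reachable from Depot: {Depot, Y2, HubA, Jct3}.
Min-cut edges: Depot→HubC (5), Jct3→Y1 (3), Jct3→HubB (7); capacity 5 + 3 + 7 = 15.

15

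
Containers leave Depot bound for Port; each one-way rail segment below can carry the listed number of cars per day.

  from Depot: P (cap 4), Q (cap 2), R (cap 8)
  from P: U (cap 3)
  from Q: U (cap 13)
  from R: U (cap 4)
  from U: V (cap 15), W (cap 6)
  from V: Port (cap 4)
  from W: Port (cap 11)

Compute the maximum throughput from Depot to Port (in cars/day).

9

Augment Depot→P→U→V→Port: bottleneck 3, flow now 3.
Augment Depot→Q→U→V→Port: bottleneck 1, flow now 4.
Augment Depot→Q→U→W→Port: bottleneck 1, flow now 5.
Augment Depot→R→U→W→Port: bottleneck 4, flow now 9.
No augmenting path remains; maximum flow = 9.
In the residual graph, reachable from Depot: {Depot, P, R}.
Min-cut edges: Depot→Q (2), P→U (3), R→U (4); capacity 2 + 3 + 4 = 9.
This cut is saturated, so no flow can exceed 9.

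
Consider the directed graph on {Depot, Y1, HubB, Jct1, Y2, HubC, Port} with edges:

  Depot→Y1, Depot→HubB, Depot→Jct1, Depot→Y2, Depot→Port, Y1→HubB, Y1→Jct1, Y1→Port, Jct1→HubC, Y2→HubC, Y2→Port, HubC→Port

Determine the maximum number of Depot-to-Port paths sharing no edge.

4

Assign every edge capacity 1; by Menger, the answer equals the max flow.
Path Depot→Port (+1); total 1.
Path Depot→Y1→Port (+1); total 2.
Path Depot→Y2→Port (+1); total 3.
Path Depot→Jct1→HubC→Port (+1); total 4.
No residual Depot→Port path; max flow = 4.
Certifying cut of size 4: {Depot→Jct1, Depot→Port, Depot→Y1, Depot→Y2}.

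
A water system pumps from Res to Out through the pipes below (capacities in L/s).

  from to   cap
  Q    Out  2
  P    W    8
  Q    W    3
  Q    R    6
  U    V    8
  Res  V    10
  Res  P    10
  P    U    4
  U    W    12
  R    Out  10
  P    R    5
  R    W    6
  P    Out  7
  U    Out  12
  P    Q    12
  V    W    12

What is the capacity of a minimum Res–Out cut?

10

Augment Res→P→Out: bottleneck 7, flow now 7.
Augment Res→P→Q→Out: bottleneck 2, flow now 9.
Augment Res→P→R→Out: bottleneck 1, flow now 10.
No augmenting path remains; maximum flow = 10.
By max-flow min-cut, the minimum cut capacity equals the max flow.
In the residual graph, reachable from Res: {Res, V, W}.
Min-cut edges: Res→P (10); capacity 10 = 10.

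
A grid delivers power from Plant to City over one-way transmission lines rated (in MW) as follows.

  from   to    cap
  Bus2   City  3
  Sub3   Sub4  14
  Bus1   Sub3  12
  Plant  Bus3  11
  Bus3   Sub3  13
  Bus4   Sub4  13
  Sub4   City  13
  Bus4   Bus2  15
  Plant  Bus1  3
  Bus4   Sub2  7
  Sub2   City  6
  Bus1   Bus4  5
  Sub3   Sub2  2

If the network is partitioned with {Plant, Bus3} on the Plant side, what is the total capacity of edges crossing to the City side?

Edges leaving {Plant, Bus3}: Plant→Bus1 (3), Bus3→Sub3 (13).
Cut capacity = 3 + 13 = 16.

16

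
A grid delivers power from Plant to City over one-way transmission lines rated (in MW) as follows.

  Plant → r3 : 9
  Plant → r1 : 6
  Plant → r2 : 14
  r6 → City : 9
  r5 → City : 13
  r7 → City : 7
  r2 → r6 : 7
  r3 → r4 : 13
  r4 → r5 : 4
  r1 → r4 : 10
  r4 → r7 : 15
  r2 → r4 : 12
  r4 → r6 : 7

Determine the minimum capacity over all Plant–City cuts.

20

Augment Plant→r2→r6→City: bottleneck 7, flow now 7.
Augment Plant→r1→r4→r5→City: bottleneck 4, flow now 11.
Augment Plant→r1→r4→r6→City: bottleneck 2, flow now 13.
Augment Plant→r2→r4→r7→City: bottleneck 7, flow now 20.
No augmenting path remains; maximum flow = 20.
By max-flow min-cut, the minimum cut capacity equals the max flow.
In the residual graph, reachable from Plant: {Plant, r1, r2, r3, r4, r6, r7}.
Min-cut edges: r4→r5 (4), r6→City (9), r7→City (7); capacity 4 + 9 + 7 = 20.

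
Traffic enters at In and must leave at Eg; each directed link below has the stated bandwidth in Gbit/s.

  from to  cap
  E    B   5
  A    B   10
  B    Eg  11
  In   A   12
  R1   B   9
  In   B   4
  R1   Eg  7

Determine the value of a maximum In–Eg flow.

11

Augment In→B→Eg: bottleneck 4, flow now 4.
Augment In→A→B→Eg: bottleneck 7, flow now 11.
No augmenting path remains; maximum flow = 11.
In the residual graph, reachable from In: {In, A, B}.
Min-cut edges: B→Eg (11); capacity 11 = 11.
This cut is saturated, so no flow can exceed 11.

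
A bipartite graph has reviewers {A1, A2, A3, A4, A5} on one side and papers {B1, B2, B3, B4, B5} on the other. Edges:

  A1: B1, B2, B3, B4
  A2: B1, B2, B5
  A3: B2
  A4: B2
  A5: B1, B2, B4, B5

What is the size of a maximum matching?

Unit-capacity flow: source→left, listed edges, right→sink; max matching = max flow.
Augmenting path A1→B1 (+1); matched 1.
Augmenting path A2→B2 (+1); matched 2.
Augmenting path A5→B4 (+1); matched 3.
Augmenting path A3→B2→A2→B5 (+1); matched 4.
No augmenting path remains; maximum matching = 4.
König certificate: {A1, A2, A5, B2} is a vertex cover of size 4 (every listed pair touches it), so no matching can be larger.

4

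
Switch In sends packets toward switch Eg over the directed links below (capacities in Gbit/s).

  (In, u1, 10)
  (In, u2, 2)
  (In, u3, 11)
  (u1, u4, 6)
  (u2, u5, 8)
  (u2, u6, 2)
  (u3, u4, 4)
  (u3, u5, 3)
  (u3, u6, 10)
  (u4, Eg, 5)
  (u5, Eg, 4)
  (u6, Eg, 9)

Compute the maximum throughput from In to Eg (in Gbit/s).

18

Augment In→u1→u4→Eg: bottleneck 5, flow now 5.
Augment In→u2→u5→Eg: bottleneck 2, flow now 7.
Augment In→u3→u5→Eg: bottleneck 2, flow now 9.
Augment In→u3→u6→Eg: bottleneck 9, flow now 18.
No augmenting path remains; maximum flow = 18.
In the residual graph, reachable from In: {In, u1, u4}.
Min-cut edges: In→u2 (2), In→u3 (11), u4→Eg (5); capacity 2 + 11 + 5 = 18.
This cut is saturated, so no flow can exceed 18.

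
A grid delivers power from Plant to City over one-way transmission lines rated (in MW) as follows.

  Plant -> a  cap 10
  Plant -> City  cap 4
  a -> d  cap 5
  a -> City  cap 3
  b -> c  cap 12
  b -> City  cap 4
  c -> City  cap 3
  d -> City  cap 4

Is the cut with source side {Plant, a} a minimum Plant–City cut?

No — its capacity is 12, but the minimum cut has capacity 11.

Given cut capacity: 4 + 5 + 3 = 12.
Augment Plant→City: bottleneck 4, flow now 4.
Augment Plant→a→City: bottleneck 3, flow now 7.
Augment Plant→a→d→City: bottleneck 4, flow now 11.
No augmenting path remains; maximum flow = 11.
In the residual graph, reachable from Plant: {Plant, a, d}.
Min-cut edges: Plant→City (4), a→City (3), d→City (4); capacity 4 + 3 + 4 = 11.
Cut capacity 12 exceeds the max flow 11, so it is not minimum.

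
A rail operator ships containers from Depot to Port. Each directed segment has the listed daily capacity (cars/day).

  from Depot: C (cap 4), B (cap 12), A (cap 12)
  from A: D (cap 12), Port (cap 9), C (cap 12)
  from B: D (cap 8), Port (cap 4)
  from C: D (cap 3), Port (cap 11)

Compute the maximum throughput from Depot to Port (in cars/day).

20

Augment Depot→A→Port: bottleneck 9, flow now 9.
Augment Depot→B→Port: bottleneck 4, flow now 13.
Augment Depot→C→Port: bottleneck 4, flow now 17.
Augment Depot→A→C→Port: bottleneck 3, flow now 20.
No augmenting path remains; maximum flow = 20.
In the residual graph, reachable from Depot: {Depot, B, D}.
Min-cut edges: Depot→A (12), Depot→C (4), B→Port (4); capacity 12 + 4 + 4 = 20.
This cut is saturated, so no flow can exceed 20.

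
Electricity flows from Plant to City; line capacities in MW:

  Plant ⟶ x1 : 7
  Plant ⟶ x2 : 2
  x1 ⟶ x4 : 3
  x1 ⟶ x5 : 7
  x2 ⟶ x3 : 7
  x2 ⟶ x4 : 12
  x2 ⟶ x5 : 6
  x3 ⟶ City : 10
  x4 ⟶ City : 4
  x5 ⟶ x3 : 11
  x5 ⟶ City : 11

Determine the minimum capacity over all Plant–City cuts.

9

Augment Plant→x1→x4→City: bottleneck 3, flow now 3.
Augment Plant→x1→x5→City: bottleneck 4, flow now 7.
Augment Plant→x2→x3→City: bottleneck 2, flow now 9.
No augmenting path remains; maximum flow = 9.
By max-flow min-cut, the minimum cut capacity equals the max flow.
In the residual graph, reachable from Plant: {Plant}.
Min-cut edges: Plant→x1 (7), Plant→x2 (2); capacity 7 + 2 = 9.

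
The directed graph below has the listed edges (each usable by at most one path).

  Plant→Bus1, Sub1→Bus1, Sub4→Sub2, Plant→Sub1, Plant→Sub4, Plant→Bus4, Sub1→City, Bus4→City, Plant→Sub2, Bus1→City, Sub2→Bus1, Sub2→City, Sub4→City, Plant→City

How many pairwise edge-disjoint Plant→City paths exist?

6

Assign every edge capacity 1; by Menger, the answer equals the max flow.
Path Plant→City (+1); total 1.
Path Plant→Bus4→City (+1); total 2.
Path Plant→Sub4→City (+1); total 3.
Path Plant→Sub1→City (+1); total 4.
Path Plant→Sub2→City (+1); total 5.
Path Plant→Bus1→City (+1); total 6.
No residual Plant→City path; max flow = 6.
Certifying cut of size 6: {Plant→Bus1, Plant→Bus4, Plant→City, Plant→Sub1, Plant→Sub2, Plant→Sub4}.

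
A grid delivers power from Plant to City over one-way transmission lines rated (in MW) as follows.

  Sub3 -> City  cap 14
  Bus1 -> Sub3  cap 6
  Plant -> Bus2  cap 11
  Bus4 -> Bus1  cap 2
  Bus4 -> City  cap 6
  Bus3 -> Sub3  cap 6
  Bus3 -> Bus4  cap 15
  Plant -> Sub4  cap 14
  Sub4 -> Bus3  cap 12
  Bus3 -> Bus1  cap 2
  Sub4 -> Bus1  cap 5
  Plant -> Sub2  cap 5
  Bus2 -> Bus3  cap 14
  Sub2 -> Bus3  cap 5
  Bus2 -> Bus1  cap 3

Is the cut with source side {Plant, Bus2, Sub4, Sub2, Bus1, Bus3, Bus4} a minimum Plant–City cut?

Yes — it is a minimum cut (capacity 18).

Given cut capacity: 6 + 6 + 6 = 18.
Augment Plant→Bus2→Bus1→Sub3→City: bottleneck 3, flow now 3.
Augment Plant→Bus2→Bus3→Sub3→City: bottleneck 6, flow now 9.
Augment Plant→Bus2→Bus3→Bus4→City: bottleneck 2, flow now 11.
Augment Plant→Sub4→Bus1→Sub3→City: bottleneck 3, flow now 14.
Augment Plant→Sub4→Bus3→Bus4→City: bottleneck 4, flow now 18.
No augmenting path remains; maximum flow = 18.
Cut capacity 18 equals the max flow, so it is a minimum cut.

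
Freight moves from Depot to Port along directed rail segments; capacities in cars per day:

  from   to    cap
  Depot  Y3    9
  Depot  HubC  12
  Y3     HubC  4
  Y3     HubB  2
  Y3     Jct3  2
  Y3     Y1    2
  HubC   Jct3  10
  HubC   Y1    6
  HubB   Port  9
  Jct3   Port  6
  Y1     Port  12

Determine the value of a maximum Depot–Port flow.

16

Augment Depot→Y3→HubB→Port: bottleneck 2, flow now 2.
Augment Depot→Y3→Jct3→Port: bottleneck 2, flow now 4.
Augment Depot→Y3→Y1→Port: bottleneck 2, flow now 6.
Augment Depot→HubC→Jct3→Port: bottleneck 4, flow now 10.
Augment Depot→HubC→Y1→Port: bottleneck 6, flow now 16.
No augmenting path remains; maximum flow = 16.
In the residual graph, reachable from Depot: {Depot, Y3, HubC, Jct3}.
Min-cut edges: Y3→HubB (2), Y3→Y1 (2), HubC→Y1 (6), Jct3→Port (6); capacity 2 + 2 + 6 + 6 = 16.
This cut is saturated, so no flow can exceed 16.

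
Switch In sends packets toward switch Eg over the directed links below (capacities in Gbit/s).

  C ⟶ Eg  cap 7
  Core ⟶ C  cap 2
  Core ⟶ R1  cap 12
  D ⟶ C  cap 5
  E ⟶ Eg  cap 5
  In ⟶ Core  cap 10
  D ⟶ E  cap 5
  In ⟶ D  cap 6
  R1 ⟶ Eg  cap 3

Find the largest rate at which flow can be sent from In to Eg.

Augment In→Core→C→Eg: bottleneck 2, flow now 2.
Augment In→Core→R1→Eg: bottleneck 3, flow now 5.
Augment In→D→C→Eg: bottleneck 5, flow now 10.
Augment In→D→E→Eg: bottleneck 1, flow now 11.
No augmenting path remains; maximum flow = 11.
In the residual graph, reachable from In: {In, Core, R1}.
Min-cut edges: In→D (6), Core→C (2), R1→Eg (3); capacity 6 + 2 + 3 = 11.
This cut is saturated, so no flow can exceed 11.

11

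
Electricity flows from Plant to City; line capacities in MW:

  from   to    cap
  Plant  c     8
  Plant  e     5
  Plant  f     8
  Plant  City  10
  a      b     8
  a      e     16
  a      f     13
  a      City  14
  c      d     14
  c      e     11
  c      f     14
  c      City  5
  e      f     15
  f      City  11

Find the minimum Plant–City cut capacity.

Augment Plant→City: bottleneck 10, flow now 10.
Augment Plant→c→City: bottleneck 5, flow now 15.
Augment Plant→f→City: bottleneck 8, flow now 23.
Augment Plant→c→f→City: bottleneck 3, flow now 26.
No augmenting path remains; maximum flow = 26.
By max-flow min-cut, the minimum cut capacity equals the max flow.
In the residual graph, reachable from Plant: {Plant, c, d, e, f}.
Min-cut edges: Plant→City (10), c→City (5), f→City (11); capacity 10 + 5 + 11 = 26.

26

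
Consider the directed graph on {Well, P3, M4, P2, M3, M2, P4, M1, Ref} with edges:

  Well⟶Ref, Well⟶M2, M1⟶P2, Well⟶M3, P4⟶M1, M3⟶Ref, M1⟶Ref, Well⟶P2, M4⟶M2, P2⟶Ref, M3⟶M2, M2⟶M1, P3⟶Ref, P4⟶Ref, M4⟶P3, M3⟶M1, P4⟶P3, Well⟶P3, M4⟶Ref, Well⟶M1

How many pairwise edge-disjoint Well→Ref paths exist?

Assign every edge capacity 1; by Menger, the answer equals the max flow.
Path Well→Ref (+1); total 1.
Path Well→P3→Ref (+1); total 2.
Path Well→P2→Ref (+1); total 3.
Path Well→M3→Ref (+1); total 4.
Path Well→M1→Ref (+1); total 5.
No residual Well→Ref path; max flow = 5.
Certifying cut of size 5: {M1→Ref, P2→Ref, Well→M3, Well→P3, Well→Ref}.

5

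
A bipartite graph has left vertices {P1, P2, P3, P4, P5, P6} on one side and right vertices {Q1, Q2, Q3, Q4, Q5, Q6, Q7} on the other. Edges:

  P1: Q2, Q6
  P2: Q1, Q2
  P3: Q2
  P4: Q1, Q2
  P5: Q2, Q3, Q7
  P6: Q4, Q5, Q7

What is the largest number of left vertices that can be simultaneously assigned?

Unit-capacity flow: source→left, listed edges, right→sink; max matching = max flow.
Augmenting path P1→Q2 (+1); matched 1.
Augmenting path P2→Q1 (+1); matched 2.
Augmenting path P5→Q3 (+1); matched 3.
Augmenting path P6→Q4 (+1); matched 4.
Augmenting path P3→Q2→P1→Q6 (+1); matched 5.
No augmenting path remains; maximum matching = 5.
König certificate: {P1, P5, P6, Q1, Q2} is a vertex cover of size 5 (every listed pair touches it), so no matching can be larger.

5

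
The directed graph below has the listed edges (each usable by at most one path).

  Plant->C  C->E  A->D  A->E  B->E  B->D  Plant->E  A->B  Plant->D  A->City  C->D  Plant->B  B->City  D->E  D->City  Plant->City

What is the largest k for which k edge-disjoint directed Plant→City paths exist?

Assign every edge capacity 1; by Menger, the answer equals the max flow.
Path Plant→City (+1); total 1.
Path Plant→B→City (+1); total 2.
Path Plant→D→City (+1); total 3.
No residual Plant→City path; max flow = 3.
Certifying cut of size 3: {D→City, Plant→B, Plant→City}.

3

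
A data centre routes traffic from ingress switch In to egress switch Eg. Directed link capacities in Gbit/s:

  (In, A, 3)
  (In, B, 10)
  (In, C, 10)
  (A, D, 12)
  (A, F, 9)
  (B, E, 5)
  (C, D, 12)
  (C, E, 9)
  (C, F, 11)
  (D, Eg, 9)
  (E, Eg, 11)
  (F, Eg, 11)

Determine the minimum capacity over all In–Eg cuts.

Augment In→A→D→Eg: bottleneck 3, flow now 3.
Augment In→B→E→Eg: bottleneck 5, flow now 8.
Augment In→C→D→Eg: bottleneck 6, flow now 14.
Augment In→C→E→Eg: bottleneck 4, flow now 18.
No augmenting path remains; maximum flow = 18.
By max-flow min-cut, the minimum cut capacity equals the max flow.
In the residual graph, reachable from In: {In, B}.
Min-cut edges: In→A (3), In→C (10), B→E (5); capacity 3 + 10 + 5 = 18.

18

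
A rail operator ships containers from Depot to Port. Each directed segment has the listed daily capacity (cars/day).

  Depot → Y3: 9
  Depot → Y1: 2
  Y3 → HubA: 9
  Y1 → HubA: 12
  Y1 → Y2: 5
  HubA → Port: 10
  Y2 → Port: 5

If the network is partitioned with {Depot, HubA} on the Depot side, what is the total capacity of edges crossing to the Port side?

Edges leaving {Depot, HubA}: Depot→Y3 (9), Depot→Y1 (2), HubA→Port (10).
Cut capacity = 9 + 2 + 10 = 21.

21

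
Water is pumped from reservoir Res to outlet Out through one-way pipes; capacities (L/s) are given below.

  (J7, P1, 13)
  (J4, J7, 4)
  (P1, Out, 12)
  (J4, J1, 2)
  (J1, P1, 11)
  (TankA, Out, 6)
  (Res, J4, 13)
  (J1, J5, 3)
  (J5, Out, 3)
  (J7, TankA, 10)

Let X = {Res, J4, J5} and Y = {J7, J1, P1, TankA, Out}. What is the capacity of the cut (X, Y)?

Edges leaving {Res, J4, J5}: J4→J7 (4), J4→J1 (2), J5→Out (3).
Cut capacity = 4 + 2 + 3 = 9.

9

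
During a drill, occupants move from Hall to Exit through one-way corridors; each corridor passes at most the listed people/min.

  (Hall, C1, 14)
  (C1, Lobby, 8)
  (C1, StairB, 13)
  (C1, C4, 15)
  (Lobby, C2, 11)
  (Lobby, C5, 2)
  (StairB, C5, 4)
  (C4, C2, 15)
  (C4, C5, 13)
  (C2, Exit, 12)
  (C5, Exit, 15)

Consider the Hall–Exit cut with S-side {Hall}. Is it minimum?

Given cut capacity: 14 = 14.
Augment Hall→C1→Lobby→C2→Exit: bottleneck 8, flow now 8.
Augment Hall→C1→StairB→C5→Exit: bottleneck 4, flow now 12.
Augment Hall→C1→C4→C2→Exit: bottleneck 2, flow now 14.
No augmenting path remains; maximum flow = 14.
Cut capacity 14 equals the max flow, so it is a minimum cut.

Yes — it is a minimum cut (capacity 14).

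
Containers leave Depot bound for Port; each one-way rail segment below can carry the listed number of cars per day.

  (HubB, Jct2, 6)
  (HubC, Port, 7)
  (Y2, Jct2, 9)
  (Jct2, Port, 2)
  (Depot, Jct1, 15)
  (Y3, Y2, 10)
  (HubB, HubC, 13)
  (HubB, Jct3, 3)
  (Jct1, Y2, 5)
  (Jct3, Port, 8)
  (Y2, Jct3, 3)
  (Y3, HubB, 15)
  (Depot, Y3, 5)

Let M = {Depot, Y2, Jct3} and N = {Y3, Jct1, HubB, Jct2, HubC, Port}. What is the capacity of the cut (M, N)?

Edges leaving {Depot, Y2, Jct3}: Depot→Y3 (5), Depot→Jct1 (15), Y2→Jct2 (9), Jct3→Port (8).
Cut capacity = 5 + 15 + 9 + 8 = 37.

37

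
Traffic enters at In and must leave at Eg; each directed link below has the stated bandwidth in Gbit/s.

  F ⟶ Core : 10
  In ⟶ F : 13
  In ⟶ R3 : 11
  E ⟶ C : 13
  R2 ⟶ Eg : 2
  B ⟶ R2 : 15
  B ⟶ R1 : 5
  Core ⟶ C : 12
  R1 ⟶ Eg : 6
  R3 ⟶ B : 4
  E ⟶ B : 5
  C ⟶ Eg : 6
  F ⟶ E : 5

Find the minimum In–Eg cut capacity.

Augment In→F→Core→C→Eg: bottleneck 6, flow now 6.
Augment In→R3→B→R2→Eg: bottleneck 2, flow now 8.
Augment In→R3→B→R1→Eg: bottleneck 2, flow now 10.
Augment In→F→E→B→R1→Eg: bottleneck 3, flow now 13.
No augmenting path remains; maximum flow = 13.
By max-flow min-cut, the minimum cut capacity equals the max flow.
In the residual graph, reachable from In: {In, F, R3, Core, B, E, C, R2}.
Min-cut edges: B→R1 (5), C→Eg (6), R2→Eg (2); capacity 5 + 6 + 2 = 13.

13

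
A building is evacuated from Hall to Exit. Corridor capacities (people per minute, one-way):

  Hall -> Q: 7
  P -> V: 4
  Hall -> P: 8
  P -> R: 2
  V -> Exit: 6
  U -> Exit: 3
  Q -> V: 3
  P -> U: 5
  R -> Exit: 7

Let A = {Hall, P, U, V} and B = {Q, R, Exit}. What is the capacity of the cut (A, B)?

Edges leaving {Hall, P, U, V}: Hall→Q (7), P→R (2), U→Exit (3), V→Exit (6).
Cut capacity = 7 + 2 + 3 + 6 = 18.

18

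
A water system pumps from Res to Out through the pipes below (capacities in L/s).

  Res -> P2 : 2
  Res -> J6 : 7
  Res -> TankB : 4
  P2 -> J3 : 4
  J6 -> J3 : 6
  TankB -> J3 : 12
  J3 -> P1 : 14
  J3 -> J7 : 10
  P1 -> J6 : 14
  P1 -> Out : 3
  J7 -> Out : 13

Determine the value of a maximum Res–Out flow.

Augment Res→P2→J3→P1→Out: bottleneck 2, flow now 2.
Augment Res→J6→J3→P1→Out: bottleneck 1, flow now 3.
Augment Res→J6→J3→J7→Out: bottleneck 5, flow now 8.
Augment Res→TankB→J3→J7→Out: bottleneck 4, flow now 12.
No augmenting path remains; maximum flow = 12.
In the residual graph, reachable from Res: {Res, J6}.
Min-cut edges: Res→P2 (2), Res→TankB (4), J6→J3 (6); capacity 2 + 4 + 6 = 12.
This cut is saturated, so no flow can exceed 12.

12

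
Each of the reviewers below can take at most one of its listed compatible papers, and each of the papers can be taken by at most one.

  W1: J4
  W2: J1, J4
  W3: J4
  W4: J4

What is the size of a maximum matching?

2

Unit-capacity flow: source→left, listed edges, right→sink; max matching = max flow.
Augmenting path W1→J4 (+1); matched 1.
Augmenting path W2→J1 (+1); matched 2.
No augmenting path remains; maximum matching = 2.
König certificate: {W2, J4} is a vertex cover of size 2 (every listed pair touches it), so no matching can be larger.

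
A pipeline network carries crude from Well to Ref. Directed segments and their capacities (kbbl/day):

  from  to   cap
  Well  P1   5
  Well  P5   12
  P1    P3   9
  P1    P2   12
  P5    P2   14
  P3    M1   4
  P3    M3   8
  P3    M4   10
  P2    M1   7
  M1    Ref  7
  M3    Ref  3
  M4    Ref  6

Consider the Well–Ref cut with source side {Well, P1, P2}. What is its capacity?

Edges leaving {Well, P1, P2}: Well→P5 (12), P1→P3 (9), P2→M1 (7).
Cut capacity = 12 + 9 + 7 = 28.

28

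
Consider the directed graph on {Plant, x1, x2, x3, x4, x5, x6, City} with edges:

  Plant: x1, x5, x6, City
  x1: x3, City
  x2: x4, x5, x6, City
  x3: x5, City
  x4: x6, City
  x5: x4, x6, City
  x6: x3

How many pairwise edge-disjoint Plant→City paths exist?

4

Assign every edge capacity 1; by Menger, the answer equals the max flow.
Path Plant→City (+1); total 1.
Path Plant→x1→City (+1); total 2.
Path Plant→x5→City (+1); total 3.
Path Plant→x6→x3→City (+1); total 4.
No residual Plant→City path; max flow = 4.
Certifying cut of size 4: {Plant→City, Plant→x1, Plant→x5, Plant→x6}.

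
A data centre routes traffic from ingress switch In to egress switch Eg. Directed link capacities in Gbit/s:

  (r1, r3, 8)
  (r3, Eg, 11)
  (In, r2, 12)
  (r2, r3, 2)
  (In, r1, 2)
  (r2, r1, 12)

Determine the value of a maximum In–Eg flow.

10

Augment In→r1→r3→Eg: bottleneck 2, flow now 2.
Augment In→r2→r3→Eg: bottleneck 2, flow now 4.
Augment In→r2→r1→r3→Eg: bottleneck 6, flow now 10.
No augmenting path remains; maximum flow = 10.
In the residual graph, reachable from In: {In, r1, r2}.
Min-cut edges: r1→r3 (8), r2→r3 (2); capacity 8 + 2 = 10.
This cut is saturated, so no flow can exceed 10.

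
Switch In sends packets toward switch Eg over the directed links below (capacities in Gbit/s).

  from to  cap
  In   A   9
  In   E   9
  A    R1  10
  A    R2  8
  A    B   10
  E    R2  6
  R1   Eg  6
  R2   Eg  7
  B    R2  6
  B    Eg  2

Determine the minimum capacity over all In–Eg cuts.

15

Augment In→A→R1→Eg: bottleneck 6, flow now 6.
Augment In→A→R2→Eg: bottleneck 3, flow now 9.
Augment In→E→R2→Eg: bottleneck 4, flow now 13.
Augment In→E→R2→A→B→Eg: bottleneck 2, flow now 15. (uses reverse residual edge)
No augmenting path remains; maximum flow = 15.
By max-flow min-cut, the minimum cut capacity equals the max flow.
In the residual graph, reachable from In: {In, E}.
Min-cut edges: In→A (9), E→R2 (6); capacity 9 + 6 = 15.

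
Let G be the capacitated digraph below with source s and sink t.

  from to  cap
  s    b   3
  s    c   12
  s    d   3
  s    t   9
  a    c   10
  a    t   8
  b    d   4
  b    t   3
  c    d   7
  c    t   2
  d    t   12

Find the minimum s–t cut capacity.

24

Augment s→t: bottleneck 9, flow now 9.
Augment s→b→t: bottleneck 3, flow now 12.
Augment s→c→t: bottleneck 2, flow now 14.
Augment s→d→t: bottleneck 3, flow now 17.
Augment s→c→d→t: bottleneck 7, flow now 24.
No augmenting path remains; maximum flow = 24.
By max-flow min-cut, the minimum cut capacity equals the max flow.
In the residual graph, reachable from s: {s, c}.
Min-cut edges: s→b (3), s→d (3), s→t (9), c→d (7), c→t (2); capacity 3 + 3 + 9 + 7 + 2 = 24.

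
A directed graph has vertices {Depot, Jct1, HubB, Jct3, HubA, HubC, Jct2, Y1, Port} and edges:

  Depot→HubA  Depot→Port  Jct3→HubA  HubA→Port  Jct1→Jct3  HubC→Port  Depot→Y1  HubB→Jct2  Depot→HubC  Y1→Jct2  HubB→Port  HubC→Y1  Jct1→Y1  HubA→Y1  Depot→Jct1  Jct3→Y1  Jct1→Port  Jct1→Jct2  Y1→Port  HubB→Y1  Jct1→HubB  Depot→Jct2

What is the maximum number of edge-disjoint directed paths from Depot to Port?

Assign every edge capacity 1; by Menger, the answer equals the max flow.
Path Depot→Port (+1); total 1.
Path Depot→Jct1→Port (+1); total 2.
Path Depot→HubA→Port (+1); total 3.
Path Depot→HubC→Port (+1); total 4.
Path Depot→Y1→Port (+1); total 5.
No residual Depot→Port path; max flow = 5.
Certifying cut of size 5: {Depot→HubA, Depot→HubC, Depot→Jct1, Depot→Port, Depot→Y1}.

5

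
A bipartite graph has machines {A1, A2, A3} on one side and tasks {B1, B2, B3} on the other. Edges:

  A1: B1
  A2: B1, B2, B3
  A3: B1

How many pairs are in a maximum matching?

Unit-capacity flow: source→left, listed edges, right→sink; max matching = max flow.
Augmenting path A1→B1 (+1); matched 1.
Augmenting path A2→B2 (+1); matched 2.
No augmenting path remains; maximum matching = 2.
König certificate: {A2, B1} is a vertex cover of size 2 (every listed pair touches it), so no matching can be larger.

2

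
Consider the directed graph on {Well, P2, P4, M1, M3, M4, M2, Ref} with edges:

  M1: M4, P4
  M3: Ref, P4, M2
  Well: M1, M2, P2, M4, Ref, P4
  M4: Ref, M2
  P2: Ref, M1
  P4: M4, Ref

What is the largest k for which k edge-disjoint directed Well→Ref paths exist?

4

Assign every edge capacity 1; by Menger, the answer equals the max flow.
Path Well→Ref (+1); total 1.
Path Well→P2→Ref (+1); total 2.
Path Well→P4→Ref (+1); total 3.
Path Well→M4→Ref (+1); total 4.
No residual Well→Ref path; max flow = 4.
Certifying cut of size 4: {M4→Ref, P4→Ref, Well→P2, Well→Ref}.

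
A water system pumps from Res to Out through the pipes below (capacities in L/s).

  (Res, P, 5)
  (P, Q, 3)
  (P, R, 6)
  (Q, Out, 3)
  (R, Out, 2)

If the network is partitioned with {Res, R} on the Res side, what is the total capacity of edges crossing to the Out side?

7

Edges leaving {Res, R}: Res→P (5), R→Out (2).
Cut capacity = 5 + 2 = 7.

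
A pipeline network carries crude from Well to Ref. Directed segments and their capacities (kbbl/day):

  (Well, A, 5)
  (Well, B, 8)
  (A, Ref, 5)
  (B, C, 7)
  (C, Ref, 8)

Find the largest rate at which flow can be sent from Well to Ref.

12

Augment Well→A→Ref: bottleneck 5, flow now 5.
Augment Well→B→C→Ref: bottleneck 7, flow now 12.
No augmenting path remains; maximum flow = 12.
In the residual graph, reachable from Well: {Well, B}.
Min-cut edges: Well→A (5), B→C (7); capacity 5 + 7 = 12.
This cut is saturated, so no flow can exceed 12.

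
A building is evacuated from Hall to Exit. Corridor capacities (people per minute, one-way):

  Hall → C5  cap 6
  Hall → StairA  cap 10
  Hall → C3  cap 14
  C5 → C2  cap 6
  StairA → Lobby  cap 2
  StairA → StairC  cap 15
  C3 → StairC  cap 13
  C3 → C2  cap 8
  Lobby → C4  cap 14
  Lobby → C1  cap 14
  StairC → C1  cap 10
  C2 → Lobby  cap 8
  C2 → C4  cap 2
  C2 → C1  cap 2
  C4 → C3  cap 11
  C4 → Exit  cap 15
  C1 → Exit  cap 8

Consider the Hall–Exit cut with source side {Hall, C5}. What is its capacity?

Edges leaving {Hall, C5}: Hall→StairA (10), Hall→C3 (14), C5→C2 (6).
Cut capacity = 10 + 14 + 6 = 30.

30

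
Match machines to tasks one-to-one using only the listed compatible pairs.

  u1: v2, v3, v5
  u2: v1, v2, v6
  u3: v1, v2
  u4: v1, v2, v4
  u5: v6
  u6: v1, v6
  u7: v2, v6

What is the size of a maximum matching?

Unit-capacity flow: source→left, listed edges, right→sink; max matching = max flow.
Augmenting path u1→v2 (+1); matched 1.
Augmenting path u2→v1 (+1); matched 2.
Augmenting path u4→v4 (+1); matched 3.
Augmenting path u5→v6 (+1); matched 4.
Augmenting path u3→v2→u1→v3 (+1); matched 5.
No augmenting path remains; maximum matching = 5.
König certificate: {u1, u4, v1, v2, v6} is a vertex cover of size 5 (every listed pair touches it), so no matching can be larger.

5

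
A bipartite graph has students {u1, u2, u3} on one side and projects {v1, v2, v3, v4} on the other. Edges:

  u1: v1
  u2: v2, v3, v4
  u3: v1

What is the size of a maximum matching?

Unit-capacity flow: source→left, listed edges, right→sink; max matching = max flow.
Augmenting path u1→v1 (+1); matched 1.
Augmenting path u2→v2 (+1); matched 2.
No augmenting path remains; maximum matching = 2.
König certificate: {u2, v1} is a vertex cover of size 2 (every listed pair touches it), so no matching can be larger.

2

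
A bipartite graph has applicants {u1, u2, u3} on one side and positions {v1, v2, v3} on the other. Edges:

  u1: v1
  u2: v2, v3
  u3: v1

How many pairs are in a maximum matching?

Unit-capacity flow: source→left, listed edges, right→sink; max matching = max flow.
Augmenting path u1→v1 (+1); matched 1.
Augmenting path u2→v2 (+1); matched 2.
No augmenting path remains; maximum matching = 2.
König certificate: {u2, v1} is a vertex cover of size 2 (every listed pair touches it), so no matching can be larger.

2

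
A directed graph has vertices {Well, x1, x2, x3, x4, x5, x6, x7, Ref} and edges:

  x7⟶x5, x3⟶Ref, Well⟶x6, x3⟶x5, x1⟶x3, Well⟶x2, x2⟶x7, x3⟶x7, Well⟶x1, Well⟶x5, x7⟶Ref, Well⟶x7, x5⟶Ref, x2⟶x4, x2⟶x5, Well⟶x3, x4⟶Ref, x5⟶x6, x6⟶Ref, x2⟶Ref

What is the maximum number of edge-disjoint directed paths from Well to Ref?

Assign every edge capacity 1; by Menger, the answer equals the max flow.
Path Well→x2→Ref (+1); total 1.
Path Well→x3→Ref (+1); total 2.
Path Well→x5→Ref (+1); total 3.
Path Well→x6→Ref (+1); total 4.
Path Well→x7→Ref (+1); total 5.
No residual Well→Ref path; max flow = 5.
Certifying cut of size 5: {Well→x2, x3→Ref, x5→Ref, x6→Ref, x7→Ref}.

5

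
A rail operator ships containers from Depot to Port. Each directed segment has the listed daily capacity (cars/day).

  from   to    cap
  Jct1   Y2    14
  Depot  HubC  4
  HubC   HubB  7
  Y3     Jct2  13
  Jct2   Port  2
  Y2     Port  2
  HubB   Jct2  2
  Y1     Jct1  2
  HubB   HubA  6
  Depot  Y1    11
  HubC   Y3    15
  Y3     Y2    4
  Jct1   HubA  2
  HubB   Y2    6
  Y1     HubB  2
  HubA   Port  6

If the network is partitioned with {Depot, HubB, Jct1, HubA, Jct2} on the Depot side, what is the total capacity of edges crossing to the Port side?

43

Edges leaving {Depot, HubB, Jct1, HubA, Jct2}: Depot→HubC (4), Depot→Y1 (11), HubB→Y2 (6), Jct1→Y2 (14), HubA→Port (6), Jct2→Port (2).
Cut capacity = 4 + 11 + 6 + 14 + 6 + 2 = 43.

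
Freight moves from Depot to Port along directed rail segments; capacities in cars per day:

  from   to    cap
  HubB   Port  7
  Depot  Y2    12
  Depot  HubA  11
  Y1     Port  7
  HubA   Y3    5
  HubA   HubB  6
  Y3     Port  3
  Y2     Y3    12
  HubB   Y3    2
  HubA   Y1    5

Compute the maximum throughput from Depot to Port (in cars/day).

Augment Depot→Y2→Y3→Port: bottleneck 3, flow now 3.
Augment Depot→HubA→Y1→Port: bottleneck 5, flow now 8.
Augment Depot→HubA→HubB→Port: bottleneck 6, flow now 14.
No augmenting path remains; maximum flow = 14.
In the residual graph, reachable from Depot: {Depot, Y2, Y3}.
Min-cut edges: Depot→HubA (11), Y3→Port (3); capacity 11 + 3 = 14.
This cut is saturated, so no flow can exceed 14.

14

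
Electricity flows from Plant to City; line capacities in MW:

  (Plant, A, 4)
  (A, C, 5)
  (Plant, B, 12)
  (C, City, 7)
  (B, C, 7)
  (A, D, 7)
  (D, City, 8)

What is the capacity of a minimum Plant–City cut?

11

Augment Plant→A→C→City: bottleneck 4, flow now 4.
Augment Plant→B→C→City: bottleneck 3, flow now 7.
Augment Plant→B→C→A→D→City: bottleneck 4, flow now 11. (uses reverse residual edge)
No augmenting path remains; maximum flow = 11.
By max-flow min-cut, the minimum cut capacity equals the max flow.
In the residual graph, reachable from Plant: {Plant, B}.
Min-cut edges: Plant→A (4), B→C (7); capacity 4 + 7 = 11.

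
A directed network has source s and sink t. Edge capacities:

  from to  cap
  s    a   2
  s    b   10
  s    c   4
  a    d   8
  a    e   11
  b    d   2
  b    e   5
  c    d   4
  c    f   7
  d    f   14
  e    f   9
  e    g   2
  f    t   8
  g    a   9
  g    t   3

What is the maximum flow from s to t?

Augment s→c→f→t: bottleneck 4, flow now 4.
Augment s→a→d→f→t: bottleneck 2, flow now 6.
Augment s→b→d→f→t: bottleneck 2, flow now 8.
Augment s→b→e→g→t: bottleneck 2, flow now 10.
No augmenting path remains; maximum flow = 10.
In the residual graph, reachable from s: {s, a, b, c, d, e, f}.
Min-cut edges: e→g (2), f→t (8); capacity 2 + 8 = 10.
This cut is saturated, so no flow can exceed 10.

10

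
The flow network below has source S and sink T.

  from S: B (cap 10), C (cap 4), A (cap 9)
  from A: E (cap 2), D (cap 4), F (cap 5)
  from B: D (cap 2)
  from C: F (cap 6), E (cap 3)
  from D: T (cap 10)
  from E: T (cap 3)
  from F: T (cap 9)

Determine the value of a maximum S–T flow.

15

Augment S→A→D→T: bottleneck 4, flow now 4.
Augment S→A→E→T: bottleneck 2, flow now 6.
Augment S→A→F→T: bottleneck 3, flow now 9.
Augment S→B→D→T: bottleneck 2, flow now 11.
Augment S→C→E→T: bottleneck 1, flow now 12.
Augment S→C→F→T: bottleneck 3, flow now 15.
No augmenting path remains; maximum flow = 15.
In the residual graph, reachable from S: {S, B}.
Min-cut edges: S→A (9), S→C (4), B→D (2); capacity 9 + 4 + 2 = 15.
This cut is saturated, so no flow can exceed 15.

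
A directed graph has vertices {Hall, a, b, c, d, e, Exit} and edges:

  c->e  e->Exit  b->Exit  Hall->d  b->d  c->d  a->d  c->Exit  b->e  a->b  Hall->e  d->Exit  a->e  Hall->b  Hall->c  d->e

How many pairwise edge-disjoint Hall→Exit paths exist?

4

Assign every edge capacity 1; by Menger, the answer equals the max flow.
Path Hall→b→Exit (+1); total 1.
Path Hall→c→Exit (+1); total 2.
Path Hall→d→Exit (+1); total 3.
Path Hall→e→Exit (+1); total 4.
No residual Hall→Exit path; max flow = 4.
Certifying cut of size 4: {Hall→b, Hall→c, Hall→d, Hall→e}.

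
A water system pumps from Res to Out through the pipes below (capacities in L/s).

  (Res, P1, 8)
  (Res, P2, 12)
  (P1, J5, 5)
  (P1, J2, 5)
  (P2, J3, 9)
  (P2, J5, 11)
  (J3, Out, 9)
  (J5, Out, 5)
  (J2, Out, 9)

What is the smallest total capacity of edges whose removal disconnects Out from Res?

Augment Res→P1→J5→Out: bottleneck 5, flow now 5.
Augment Res→P1→J2→Out: bottleneck 3, flow now 8.
Augment Res→P2→J3→Out: bottleneck 9, flow now 17.
Augment Res→P2→J5→P1→J2→Out: bottleneck 2, flow now 19. (uses reverse residual edge)
No augmenting path remains; maximum flow = 19.
By max-flow min-cut, the minimum cut capacity equals the max flow.
In the residual graph, reachable from Res: {Res, P1, P2, J5}.
Min-cut edges: P1→J2 (5), P2→J3 (9), J5→Out (5); capacity 5 + 9 + 5 = 19.

19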